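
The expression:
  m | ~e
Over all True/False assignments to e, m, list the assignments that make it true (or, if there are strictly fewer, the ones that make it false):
is false only for:
  e=True, m=False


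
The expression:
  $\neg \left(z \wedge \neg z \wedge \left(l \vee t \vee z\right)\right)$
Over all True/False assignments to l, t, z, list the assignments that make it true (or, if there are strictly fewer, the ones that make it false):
is always true.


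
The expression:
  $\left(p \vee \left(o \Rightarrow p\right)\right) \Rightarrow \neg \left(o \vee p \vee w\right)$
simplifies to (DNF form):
$\left(o \wedge \neg p\right) \vee \left(\neg p \wedge \neg w\right)$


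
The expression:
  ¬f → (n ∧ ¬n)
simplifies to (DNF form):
f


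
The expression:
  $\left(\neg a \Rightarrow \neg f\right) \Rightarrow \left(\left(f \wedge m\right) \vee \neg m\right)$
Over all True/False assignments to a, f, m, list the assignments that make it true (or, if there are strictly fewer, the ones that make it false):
is false only for:
  a=False, f=False, m=True;
  a=True, f=False, m=True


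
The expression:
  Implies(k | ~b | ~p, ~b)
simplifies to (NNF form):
~b | (p & ~k)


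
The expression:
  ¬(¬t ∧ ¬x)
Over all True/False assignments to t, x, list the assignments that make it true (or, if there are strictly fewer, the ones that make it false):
is false only for:
  t=False, x=False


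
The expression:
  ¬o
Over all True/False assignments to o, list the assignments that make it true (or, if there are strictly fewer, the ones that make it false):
is true only for:
  o=False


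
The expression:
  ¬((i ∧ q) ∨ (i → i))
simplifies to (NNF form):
False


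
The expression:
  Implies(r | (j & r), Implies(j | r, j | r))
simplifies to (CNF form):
True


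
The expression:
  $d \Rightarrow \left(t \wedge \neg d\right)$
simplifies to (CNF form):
$\neg d$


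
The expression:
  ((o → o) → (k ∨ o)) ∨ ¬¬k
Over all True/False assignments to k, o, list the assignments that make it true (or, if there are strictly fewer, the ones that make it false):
is false only for:
  k=False, o=False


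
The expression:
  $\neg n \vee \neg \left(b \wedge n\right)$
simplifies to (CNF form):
$\neg b \vee \neg n$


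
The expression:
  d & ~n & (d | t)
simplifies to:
d & ~n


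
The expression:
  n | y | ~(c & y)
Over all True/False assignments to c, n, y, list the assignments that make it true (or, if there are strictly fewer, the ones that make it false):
is always true.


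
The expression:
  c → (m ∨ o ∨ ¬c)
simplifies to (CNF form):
m ∨ o ∨ ¬c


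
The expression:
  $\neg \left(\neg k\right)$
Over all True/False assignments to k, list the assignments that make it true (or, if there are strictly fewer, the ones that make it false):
is true only for:
  k=True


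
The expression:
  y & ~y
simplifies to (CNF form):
False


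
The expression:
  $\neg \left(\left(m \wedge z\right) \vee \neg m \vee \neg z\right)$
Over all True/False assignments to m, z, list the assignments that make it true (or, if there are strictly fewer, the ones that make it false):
is never true.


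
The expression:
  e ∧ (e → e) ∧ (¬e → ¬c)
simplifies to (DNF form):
e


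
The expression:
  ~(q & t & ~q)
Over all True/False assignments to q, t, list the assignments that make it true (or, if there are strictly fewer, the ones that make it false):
is always true.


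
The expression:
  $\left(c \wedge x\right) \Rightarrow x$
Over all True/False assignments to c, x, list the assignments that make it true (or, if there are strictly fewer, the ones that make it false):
is always true.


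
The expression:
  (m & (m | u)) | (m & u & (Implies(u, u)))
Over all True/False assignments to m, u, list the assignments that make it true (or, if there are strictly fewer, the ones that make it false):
is true only for:
  m=True, u=False;
  m=True, u=True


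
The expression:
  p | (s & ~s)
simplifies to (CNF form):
p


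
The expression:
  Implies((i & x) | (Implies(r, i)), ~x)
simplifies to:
~x | (r & ~i)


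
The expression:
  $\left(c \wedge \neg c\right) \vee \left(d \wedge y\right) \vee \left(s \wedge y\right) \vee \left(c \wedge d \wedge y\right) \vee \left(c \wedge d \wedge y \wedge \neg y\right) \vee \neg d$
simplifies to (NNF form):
$y \vee \neg d$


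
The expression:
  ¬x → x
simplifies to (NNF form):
x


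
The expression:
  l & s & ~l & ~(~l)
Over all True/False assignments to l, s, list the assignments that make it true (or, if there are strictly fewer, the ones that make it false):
is never true.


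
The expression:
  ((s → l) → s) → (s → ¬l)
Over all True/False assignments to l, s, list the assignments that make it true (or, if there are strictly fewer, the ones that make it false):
is false only for:
  l=True, s=True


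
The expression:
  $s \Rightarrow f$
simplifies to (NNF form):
$f \vee \neg s$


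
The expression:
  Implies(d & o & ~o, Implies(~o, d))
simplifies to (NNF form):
True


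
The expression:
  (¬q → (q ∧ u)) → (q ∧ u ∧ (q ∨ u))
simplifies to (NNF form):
u ∨ ¬q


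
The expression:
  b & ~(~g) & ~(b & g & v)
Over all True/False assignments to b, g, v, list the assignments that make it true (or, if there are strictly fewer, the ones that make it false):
is true only for:
  b=True, g=True, v=False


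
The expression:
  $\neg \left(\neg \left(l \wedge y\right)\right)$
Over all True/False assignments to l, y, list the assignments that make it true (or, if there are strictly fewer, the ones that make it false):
is true only for:
  l=True, y=True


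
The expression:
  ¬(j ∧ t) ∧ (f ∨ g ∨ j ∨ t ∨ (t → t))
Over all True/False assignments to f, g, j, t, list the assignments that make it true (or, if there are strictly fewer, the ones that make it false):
is false only for:
  f=False, g=False, j=True, t=True;
  f=False, g=True, j=True, t=True;
  f=True, g=False, j=True, t=True;
  f=True, g=True, j=True, t=True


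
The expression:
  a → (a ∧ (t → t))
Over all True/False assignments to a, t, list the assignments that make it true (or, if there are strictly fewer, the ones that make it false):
is always true.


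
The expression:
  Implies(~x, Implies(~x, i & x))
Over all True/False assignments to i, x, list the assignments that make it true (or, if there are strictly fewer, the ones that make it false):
is true only for:
  i=False, x=True;
  i=True, x=True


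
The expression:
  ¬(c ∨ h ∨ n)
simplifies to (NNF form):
¬c ∧ ¬h ∧ ¬n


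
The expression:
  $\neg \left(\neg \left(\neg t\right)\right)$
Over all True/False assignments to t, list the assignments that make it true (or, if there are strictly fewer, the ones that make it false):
is true only for:
  t=False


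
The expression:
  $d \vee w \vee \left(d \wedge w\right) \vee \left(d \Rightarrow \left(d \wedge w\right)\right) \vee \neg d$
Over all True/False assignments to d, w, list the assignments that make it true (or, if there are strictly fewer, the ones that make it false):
is always true.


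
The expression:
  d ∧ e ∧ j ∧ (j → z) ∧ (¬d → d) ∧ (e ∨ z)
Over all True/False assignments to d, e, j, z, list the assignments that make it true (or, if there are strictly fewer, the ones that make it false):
is true only for:
  d=True, e=True, j=True, z=True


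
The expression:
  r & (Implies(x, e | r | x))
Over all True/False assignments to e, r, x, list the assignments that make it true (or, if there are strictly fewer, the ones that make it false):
is true only for:
  e=False, r=True, x=False;
  e=False, r=True, x=True;
  e=True, r=True, x=False;
  e=True, r=True, x=True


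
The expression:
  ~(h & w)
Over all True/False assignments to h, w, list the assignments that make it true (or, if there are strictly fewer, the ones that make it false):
is false only for:
  h=True, w=True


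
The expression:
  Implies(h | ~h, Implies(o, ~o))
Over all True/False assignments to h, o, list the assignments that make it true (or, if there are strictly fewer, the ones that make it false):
is true only for:
  h=False, o=False;
  h=True, o=False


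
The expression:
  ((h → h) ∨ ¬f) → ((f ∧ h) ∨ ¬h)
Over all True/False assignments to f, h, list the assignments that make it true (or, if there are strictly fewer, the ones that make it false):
is false only for:
  f=False, h=True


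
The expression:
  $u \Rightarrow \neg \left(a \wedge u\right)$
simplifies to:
$\neg a \vee \neg u$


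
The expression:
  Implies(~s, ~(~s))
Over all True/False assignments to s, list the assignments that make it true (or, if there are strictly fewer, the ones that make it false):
is true only for:
  s=True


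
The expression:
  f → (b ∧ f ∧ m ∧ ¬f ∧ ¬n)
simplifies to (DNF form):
¬f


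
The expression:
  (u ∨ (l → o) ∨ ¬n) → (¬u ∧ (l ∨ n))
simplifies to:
¬u ∧ (l ∨ n)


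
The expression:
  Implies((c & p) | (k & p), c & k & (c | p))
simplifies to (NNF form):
~p | (c & k) | (~c & ~k)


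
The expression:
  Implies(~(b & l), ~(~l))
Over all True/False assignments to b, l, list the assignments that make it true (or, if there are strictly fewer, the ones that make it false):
is true only for:
  b=False, l=True;
  b=True, l=True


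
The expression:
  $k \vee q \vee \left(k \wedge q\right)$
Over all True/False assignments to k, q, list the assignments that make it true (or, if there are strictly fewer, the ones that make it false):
is false only for:
  k=False, q=False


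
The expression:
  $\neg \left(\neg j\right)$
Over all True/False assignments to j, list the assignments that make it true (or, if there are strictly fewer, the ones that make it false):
is true only for:
  j=True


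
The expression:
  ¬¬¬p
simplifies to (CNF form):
¬p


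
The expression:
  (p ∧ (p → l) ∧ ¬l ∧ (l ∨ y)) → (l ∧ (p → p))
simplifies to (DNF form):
True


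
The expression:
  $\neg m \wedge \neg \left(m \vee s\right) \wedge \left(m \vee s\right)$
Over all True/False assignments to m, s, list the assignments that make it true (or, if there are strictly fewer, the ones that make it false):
is never true.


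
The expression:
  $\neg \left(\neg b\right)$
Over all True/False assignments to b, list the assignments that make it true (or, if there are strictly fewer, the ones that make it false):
is true only for:
  b=True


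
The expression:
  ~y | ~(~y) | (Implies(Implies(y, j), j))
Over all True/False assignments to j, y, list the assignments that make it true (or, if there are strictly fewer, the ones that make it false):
is always true.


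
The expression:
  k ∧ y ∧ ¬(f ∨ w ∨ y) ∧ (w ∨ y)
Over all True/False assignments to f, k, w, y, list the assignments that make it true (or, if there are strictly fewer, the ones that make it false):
is never true.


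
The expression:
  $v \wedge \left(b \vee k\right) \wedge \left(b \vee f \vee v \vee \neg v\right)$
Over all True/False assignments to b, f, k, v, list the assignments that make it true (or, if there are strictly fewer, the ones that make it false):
is true only for:
  b=False, f=False, k=True, v=True;
  b=False, f=True, k=True, v=True;
  b=True, f=False, k=False, v=True;
  b=True, f=False, k=True, v=True;
  b=True, f=True, k=False, v=True;
  b=True, f=True, k=True, v=True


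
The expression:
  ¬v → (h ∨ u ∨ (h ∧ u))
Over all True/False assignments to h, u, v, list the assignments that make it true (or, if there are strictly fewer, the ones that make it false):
is false only for:
  h=False, u=False, v=False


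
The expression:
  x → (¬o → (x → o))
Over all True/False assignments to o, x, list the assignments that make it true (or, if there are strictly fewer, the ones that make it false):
is false only for:
  o=False, x=True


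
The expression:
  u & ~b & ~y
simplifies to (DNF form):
u & ~b & ~y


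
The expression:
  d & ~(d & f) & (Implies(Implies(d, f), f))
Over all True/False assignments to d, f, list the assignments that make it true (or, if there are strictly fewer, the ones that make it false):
is true only for:
  d=True, f=False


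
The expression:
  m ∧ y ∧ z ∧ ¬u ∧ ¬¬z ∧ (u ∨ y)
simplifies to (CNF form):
m ∧ y ∧ z ∧ ¬u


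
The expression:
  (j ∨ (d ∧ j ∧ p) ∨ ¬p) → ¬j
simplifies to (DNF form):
¬j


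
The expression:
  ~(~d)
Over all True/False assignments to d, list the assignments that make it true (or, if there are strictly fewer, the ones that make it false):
is true only for:
  d=True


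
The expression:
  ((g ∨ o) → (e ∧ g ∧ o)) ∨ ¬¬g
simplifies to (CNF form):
g ∨ ¬o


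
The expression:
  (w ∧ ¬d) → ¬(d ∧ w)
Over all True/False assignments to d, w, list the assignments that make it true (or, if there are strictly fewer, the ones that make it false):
is always true.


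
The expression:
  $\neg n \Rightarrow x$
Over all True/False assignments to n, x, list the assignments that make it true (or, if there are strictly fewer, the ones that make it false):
is false only for:
  n=False, x=False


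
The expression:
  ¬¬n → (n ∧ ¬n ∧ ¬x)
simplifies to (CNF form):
¬n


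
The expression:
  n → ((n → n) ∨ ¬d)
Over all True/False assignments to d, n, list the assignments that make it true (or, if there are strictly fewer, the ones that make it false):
is always true.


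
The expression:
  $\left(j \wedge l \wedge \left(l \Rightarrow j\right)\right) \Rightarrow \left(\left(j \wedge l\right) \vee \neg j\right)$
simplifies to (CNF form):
$\text{True}$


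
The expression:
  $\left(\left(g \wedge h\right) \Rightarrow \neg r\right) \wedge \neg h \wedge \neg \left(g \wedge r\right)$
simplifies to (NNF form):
$\neg h \wedge \left(\neg g \vee \neg r\right)$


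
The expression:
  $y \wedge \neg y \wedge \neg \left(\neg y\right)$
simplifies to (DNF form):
$\text{False}$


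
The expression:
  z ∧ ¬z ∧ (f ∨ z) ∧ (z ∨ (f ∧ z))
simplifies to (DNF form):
False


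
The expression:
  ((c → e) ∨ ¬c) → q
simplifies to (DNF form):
q ∨ (c ∧ ¬e)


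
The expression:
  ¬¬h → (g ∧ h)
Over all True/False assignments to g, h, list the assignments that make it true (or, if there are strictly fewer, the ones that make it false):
is false only for:
  g=False, h=True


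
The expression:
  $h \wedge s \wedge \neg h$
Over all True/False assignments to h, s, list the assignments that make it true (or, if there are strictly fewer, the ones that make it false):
is never true.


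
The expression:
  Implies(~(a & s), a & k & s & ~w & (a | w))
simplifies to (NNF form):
a & s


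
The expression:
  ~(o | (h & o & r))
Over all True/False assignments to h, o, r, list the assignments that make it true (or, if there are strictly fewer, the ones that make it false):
is true only for:
  h=False, o=False, r=False;
  h=False, o=False, r=True;
  h=True, o=False, r=False;
  h=True, o=False, r=True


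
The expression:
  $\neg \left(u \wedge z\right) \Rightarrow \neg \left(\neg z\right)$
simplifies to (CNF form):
$z$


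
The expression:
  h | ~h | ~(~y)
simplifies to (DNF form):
True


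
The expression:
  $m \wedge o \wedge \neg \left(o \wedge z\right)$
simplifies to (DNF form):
$m \wedge o \wedge \neg z$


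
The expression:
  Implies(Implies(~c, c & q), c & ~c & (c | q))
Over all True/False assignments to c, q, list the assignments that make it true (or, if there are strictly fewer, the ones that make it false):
is true only for:
  c=False, q=False;
  c=False, q=True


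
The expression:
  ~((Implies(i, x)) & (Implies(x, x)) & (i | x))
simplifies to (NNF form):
~x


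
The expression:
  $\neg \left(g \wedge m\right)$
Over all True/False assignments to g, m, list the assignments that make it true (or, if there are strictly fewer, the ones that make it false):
is false only for:
  g=True, m=True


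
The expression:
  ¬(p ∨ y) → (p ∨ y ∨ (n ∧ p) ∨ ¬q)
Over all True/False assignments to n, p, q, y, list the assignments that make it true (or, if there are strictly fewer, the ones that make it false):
is false only for:
  n=False, p=False, q=True, y=False;
  n=True, p=False, q=True, y=False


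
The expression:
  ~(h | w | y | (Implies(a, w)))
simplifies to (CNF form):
a & ~h & ~w & ~y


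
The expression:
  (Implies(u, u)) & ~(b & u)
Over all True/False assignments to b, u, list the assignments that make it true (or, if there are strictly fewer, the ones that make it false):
is false only for:
  b=True, u=True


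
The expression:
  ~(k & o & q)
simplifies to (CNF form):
~k | ~o | ~q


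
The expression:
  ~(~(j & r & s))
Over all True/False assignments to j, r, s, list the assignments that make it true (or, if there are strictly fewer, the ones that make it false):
is true only for:
  j=True, r=True, s=True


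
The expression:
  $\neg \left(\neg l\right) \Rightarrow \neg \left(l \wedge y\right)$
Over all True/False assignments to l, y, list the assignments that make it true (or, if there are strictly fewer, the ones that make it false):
is false only for:
  l=True, y=True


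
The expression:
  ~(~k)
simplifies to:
k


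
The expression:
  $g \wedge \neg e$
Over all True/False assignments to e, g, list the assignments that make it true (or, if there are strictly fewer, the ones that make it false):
is true only for:
  e=False, g=True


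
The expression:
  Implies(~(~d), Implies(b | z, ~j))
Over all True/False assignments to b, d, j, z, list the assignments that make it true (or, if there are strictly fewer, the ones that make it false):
is false only for:
  b=False, d=True, j=True, z=True;
  b=True, d=True, j=True, z=False;
  b=True, d=True, j=True, z=True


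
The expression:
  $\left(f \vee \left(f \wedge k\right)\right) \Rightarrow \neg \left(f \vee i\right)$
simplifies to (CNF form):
$\neg f$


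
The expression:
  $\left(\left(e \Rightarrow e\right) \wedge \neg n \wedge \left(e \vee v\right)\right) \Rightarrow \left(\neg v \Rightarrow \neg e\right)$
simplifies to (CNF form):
$n \vee v \vee \neg e$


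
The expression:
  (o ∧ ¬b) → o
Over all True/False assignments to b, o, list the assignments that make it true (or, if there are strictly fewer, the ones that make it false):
is always true.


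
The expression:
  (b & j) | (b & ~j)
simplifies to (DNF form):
b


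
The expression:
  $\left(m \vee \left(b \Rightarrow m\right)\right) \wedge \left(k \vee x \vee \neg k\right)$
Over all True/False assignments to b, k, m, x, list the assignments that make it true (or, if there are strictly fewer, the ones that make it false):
is false only for:
  b=True, k=False, m=False, x=False;
  b=True, k=False, m=False, x=True;
  b=True, k=True, m=False, x=False;
  b=True, k=True, m=False, x=True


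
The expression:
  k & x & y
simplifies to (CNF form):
k & x & y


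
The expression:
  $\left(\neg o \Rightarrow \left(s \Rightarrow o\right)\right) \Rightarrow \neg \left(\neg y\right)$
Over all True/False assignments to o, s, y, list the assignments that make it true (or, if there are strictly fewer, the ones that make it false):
is false only for:
  o=False, s=False, y=False;
  o=True, s=False, y=False;
  o=True, s=True, y=False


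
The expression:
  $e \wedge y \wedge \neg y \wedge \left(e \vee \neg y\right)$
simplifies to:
$\text{False}$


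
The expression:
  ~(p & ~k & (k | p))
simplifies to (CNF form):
k | ~p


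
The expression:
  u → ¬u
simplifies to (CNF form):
¬u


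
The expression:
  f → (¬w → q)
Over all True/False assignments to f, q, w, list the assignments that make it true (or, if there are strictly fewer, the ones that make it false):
is false only for:
  f=True, q=False, w=False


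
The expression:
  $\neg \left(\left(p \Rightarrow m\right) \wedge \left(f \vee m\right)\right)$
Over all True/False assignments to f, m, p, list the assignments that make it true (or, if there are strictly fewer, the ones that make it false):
is true only for:
  f=False, m=False, p=False;
  f=False, m=False, p=True;
  f=True, m=False, p=True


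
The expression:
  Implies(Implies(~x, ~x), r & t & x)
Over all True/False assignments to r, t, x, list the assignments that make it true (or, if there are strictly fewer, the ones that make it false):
is true only for:
  r=True, t=True, x=True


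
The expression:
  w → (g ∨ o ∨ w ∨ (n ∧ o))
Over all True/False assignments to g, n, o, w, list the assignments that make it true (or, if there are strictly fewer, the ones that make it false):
is always true.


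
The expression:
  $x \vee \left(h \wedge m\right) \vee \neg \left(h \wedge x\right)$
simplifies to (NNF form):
$\text{True}$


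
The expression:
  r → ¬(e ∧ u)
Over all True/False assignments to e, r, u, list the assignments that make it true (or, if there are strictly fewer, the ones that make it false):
is false only for:
  e=True, r=True, u=True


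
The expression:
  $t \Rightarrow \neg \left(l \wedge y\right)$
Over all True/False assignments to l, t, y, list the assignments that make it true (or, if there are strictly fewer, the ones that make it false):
is false only for:
  l=True, t=True, y=True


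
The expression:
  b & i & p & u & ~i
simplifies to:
False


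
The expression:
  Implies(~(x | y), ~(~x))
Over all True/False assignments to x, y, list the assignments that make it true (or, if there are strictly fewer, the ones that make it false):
is false only for:
  x=False, y=False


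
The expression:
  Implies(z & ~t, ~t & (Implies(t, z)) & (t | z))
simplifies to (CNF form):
True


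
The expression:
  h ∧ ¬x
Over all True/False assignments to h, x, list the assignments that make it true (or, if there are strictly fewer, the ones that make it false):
is true only for:
  h=True, x=False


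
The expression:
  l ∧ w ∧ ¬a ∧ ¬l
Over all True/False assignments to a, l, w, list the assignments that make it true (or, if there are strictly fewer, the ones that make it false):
is never true.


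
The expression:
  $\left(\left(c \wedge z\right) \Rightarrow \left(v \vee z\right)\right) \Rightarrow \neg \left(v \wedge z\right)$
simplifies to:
$\neg v \vee \neg z$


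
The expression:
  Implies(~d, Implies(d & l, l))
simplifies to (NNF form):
True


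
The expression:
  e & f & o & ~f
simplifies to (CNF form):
False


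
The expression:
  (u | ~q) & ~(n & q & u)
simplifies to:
~q | (u & ~n)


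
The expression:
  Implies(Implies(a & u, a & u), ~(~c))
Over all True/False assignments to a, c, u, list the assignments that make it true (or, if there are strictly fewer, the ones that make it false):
is true only for:
  a=False, c=True, u=False;
  a=False, c=True, u=True;
  a=True, c=True, u=False;
  a=True, c=True, u=True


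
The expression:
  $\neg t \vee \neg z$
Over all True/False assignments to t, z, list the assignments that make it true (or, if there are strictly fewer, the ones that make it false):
is false only for:
  t=True, z=True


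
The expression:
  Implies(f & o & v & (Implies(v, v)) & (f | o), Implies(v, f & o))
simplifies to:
True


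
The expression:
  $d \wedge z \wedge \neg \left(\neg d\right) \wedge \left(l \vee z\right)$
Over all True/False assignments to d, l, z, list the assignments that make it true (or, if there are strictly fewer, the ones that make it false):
is true only for:
  d=True, l=False, z=True;
  d=True, l=True, z=True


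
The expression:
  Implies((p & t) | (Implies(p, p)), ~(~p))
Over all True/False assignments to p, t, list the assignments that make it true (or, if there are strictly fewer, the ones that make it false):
is true only for:
  p=True, t=False;
  p=True, t=True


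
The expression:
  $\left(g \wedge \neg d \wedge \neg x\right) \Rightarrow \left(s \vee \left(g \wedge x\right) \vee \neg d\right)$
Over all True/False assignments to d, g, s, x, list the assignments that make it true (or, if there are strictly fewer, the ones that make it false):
is always true.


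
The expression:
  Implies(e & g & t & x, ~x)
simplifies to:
~e | ~g | ~t | ~x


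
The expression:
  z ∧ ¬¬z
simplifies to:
z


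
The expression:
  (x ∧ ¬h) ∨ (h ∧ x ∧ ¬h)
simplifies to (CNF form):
x ∧ ¬h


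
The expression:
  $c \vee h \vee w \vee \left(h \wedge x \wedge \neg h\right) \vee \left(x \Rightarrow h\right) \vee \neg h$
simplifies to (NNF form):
$\text{True}$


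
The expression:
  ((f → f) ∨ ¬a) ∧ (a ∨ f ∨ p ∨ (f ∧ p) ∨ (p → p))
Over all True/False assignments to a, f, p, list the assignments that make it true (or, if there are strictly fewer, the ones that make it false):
is always true.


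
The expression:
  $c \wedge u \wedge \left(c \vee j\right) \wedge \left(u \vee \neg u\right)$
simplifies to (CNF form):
$c \wedge u$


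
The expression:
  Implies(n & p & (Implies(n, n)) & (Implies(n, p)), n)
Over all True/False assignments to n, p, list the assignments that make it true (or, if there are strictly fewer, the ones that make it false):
is always true.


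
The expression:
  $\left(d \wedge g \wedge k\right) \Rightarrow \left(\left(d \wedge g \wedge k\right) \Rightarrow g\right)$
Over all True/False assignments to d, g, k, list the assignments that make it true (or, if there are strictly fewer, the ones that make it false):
is always true.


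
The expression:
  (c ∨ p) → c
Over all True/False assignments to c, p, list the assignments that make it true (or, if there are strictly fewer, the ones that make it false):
is false only for:
  c=False, p=True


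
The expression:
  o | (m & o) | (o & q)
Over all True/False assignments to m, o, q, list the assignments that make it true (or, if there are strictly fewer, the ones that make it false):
is true only for:
  m=False, o=True, q=False;
  m=False, o=True, q=True;
  m=True, o=True, q=False;
  m=True, o=True, q=True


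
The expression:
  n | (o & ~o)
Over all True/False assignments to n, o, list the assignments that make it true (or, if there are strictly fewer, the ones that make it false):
is true only for:
  n=True, o=False;
  n=True, o=True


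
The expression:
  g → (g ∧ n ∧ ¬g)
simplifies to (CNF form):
¬g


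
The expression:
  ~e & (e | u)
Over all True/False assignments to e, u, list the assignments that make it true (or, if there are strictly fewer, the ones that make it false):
is true only for:
  e=False, u=True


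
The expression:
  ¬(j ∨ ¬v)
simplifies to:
v ∧ ¬j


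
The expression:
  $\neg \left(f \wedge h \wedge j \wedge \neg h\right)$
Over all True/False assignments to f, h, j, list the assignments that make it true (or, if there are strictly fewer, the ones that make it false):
is always true.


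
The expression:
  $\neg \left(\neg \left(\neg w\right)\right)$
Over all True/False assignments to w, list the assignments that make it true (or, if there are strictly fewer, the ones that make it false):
is true only for:
  w=False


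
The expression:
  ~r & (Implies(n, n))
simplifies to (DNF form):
~r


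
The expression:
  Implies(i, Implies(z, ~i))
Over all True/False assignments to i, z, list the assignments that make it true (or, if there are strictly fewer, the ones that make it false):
is false only for:
  i=True, z=True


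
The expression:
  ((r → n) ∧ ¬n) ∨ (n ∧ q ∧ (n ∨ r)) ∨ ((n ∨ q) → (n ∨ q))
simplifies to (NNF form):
True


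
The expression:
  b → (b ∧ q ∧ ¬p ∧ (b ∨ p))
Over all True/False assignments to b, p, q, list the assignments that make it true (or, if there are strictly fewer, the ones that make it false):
is false only for:
  b=True, p=False, q=False;
  b=True, p=True, q=False;
  b=True, p=True, q=True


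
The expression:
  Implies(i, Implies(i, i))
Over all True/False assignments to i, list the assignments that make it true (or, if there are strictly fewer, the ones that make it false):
is always true.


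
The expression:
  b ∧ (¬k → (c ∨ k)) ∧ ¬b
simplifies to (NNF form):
False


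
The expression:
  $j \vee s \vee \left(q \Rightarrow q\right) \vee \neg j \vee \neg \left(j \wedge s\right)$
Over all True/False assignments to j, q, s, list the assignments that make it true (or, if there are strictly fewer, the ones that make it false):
is always true.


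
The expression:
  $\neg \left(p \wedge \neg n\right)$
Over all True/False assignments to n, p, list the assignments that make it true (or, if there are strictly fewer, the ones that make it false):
is false only for:
  n=False, p=True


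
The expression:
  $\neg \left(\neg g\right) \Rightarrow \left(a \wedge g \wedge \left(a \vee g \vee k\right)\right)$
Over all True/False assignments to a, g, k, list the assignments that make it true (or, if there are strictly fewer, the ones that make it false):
is false only for:
  a=False, g=True, k=False;
  a=False, g=True, k=True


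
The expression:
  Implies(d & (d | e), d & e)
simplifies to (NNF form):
e | ~d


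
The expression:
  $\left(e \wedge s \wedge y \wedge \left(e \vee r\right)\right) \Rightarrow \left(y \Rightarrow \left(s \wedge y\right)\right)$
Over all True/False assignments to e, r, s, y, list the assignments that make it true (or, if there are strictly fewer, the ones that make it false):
is always true.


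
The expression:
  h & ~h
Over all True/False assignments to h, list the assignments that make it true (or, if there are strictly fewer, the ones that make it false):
is never true.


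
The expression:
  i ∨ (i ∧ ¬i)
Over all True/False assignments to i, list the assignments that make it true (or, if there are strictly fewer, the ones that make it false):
is true only for:
  i=True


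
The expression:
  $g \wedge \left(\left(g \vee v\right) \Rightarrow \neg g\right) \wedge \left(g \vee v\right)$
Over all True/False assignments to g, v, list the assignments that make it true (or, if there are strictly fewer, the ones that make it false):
is never true.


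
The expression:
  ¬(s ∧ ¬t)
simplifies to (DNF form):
t ∨ ¬s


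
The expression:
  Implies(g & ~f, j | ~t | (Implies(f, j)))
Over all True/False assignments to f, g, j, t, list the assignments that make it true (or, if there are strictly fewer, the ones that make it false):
is always true.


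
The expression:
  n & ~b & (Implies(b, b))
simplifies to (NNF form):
n & ~b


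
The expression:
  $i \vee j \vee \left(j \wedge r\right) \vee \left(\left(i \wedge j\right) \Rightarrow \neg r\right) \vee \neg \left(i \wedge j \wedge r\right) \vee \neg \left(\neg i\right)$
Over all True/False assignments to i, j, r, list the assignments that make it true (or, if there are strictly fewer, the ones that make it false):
is always true.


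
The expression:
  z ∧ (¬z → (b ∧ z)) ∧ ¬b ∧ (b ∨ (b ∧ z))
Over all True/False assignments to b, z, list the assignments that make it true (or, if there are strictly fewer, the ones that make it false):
is never true.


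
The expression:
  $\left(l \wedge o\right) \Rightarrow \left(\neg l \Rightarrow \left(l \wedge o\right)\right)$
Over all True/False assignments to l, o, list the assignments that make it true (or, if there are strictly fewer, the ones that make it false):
is always true.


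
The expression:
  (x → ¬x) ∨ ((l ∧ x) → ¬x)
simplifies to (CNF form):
¬l ∨ ¬x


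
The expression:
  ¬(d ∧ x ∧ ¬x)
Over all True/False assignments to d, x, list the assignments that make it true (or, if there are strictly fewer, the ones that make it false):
is always true.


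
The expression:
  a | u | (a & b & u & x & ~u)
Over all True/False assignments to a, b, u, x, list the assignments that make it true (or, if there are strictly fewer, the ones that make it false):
is false only for:
  a=False, b=False, u=False, x=False;
  a=False, b=False, u=False, x=True;
  a=False, b=True, u=False, x=False;
  a=False, b=True, u=False, x=True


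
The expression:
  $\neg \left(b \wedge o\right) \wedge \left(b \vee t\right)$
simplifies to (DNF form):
$\left(b \wedge \neg o\right) \vee \left(t \wedge \neg b\right)$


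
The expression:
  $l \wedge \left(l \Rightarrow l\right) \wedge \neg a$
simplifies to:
$l \wedge \neg a$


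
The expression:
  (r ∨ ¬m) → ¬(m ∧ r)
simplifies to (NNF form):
¬m ∨ ¬r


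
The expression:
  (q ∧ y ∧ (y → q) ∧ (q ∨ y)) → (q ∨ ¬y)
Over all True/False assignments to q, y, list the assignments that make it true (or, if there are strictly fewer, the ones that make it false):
is always true.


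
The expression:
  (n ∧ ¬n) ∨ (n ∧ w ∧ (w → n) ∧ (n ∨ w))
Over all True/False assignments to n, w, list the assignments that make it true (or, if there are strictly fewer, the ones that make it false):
is true only for:
  n=True, w=True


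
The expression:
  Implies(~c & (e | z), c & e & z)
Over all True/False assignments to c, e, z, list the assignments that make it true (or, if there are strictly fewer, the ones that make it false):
is false only for:
  c=False, e=False, z=True;
  c=False, e=True, z=False;
  c=False, e=True, z=True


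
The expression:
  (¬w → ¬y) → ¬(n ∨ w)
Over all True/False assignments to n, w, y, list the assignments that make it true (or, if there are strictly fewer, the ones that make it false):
is true only for:
  n=False, w=False, y=False;
  n=False, w=False, y=True;
  n=True, w=False, y=True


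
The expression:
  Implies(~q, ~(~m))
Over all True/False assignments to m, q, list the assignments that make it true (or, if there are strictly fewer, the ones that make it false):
is false only for:
  m=False, q=False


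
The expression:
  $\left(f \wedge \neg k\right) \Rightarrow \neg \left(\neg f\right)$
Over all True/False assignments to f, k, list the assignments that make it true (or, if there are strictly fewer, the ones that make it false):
is always true.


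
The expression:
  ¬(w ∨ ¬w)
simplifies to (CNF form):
False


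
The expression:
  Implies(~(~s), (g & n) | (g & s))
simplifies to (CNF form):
g | ~s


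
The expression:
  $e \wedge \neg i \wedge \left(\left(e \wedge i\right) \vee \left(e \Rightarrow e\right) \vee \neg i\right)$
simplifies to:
$e \wedge \neg i$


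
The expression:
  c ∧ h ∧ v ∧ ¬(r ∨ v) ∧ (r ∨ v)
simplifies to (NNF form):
False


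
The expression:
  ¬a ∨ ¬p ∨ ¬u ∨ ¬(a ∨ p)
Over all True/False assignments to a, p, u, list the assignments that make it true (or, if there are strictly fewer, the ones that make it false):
is false only for:
  a=True, p=True, u=True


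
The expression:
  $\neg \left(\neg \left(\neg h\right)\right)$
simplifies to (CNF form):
$\neg h$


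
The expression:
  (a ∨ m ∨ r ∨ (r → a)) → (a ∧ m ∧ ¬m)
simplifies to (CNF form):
False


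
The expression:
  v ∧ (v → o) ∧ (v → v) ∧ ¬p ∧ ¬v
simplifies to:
False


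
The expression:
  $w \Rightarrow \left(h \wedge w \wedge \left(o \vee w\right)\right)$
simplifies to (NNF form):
$h \vee \neg w$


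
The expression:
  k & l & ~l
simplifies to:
False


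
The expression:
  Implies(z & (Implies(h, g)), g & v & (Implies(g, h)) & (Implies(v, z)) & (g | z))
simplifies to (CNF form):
(h | ~z) & (v | ~g | ~z)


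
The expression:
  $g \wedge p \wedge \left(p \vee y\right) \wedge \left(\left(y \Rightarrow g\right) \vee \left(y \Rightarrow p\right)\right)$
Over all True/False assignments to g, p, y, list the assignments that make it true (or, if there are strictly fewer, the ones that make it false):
is true only for:
  g=True, p=True, y=False;
  g=True, p=True, y=True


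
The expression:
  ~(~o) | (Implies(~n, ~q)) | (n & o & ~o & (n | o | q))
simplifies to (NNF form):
n | o | ~q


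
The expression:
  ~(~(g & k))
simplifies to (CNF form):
g & k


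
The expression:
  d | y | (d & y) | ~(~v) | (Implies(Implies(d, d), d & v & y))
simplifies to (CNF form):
d | v | y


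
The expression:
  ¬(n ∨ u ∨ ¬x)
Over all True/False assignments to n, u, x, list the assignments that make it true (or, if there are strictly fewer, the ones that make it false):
is true only for:
  n=False, u=False, x=True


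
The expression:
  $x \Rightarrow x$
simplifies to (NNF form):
$\text{True}$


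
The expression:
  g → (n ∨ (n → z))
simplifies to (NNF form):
True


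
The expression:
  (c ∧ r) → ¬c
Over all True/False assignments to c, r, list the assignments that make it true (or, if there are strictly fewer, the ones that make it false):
is false only for:
  c=True, r=True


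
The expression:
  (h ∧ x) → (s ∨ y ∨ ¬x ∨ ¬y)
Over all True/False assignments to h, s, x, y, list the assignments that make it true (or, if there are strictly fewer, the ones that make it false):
is always true.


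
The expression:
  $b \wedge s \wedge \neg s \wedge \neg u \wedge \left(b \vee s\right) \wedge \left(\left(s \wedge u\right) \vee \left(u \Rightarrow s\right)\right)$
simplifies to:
$\text{False}$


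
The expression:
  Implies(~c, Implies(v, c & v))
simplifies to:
c | ~v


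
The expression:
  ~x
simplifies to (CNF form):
~x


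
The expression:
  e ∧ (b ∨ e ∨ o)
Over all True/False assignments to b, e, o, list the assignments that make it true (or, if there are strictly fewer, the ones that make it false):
is true only for:
  b=False, e=True, o=False;
  b=False, e=True, o=True;
  b=True, e=True, o=False;
  b=True, e=True, o=True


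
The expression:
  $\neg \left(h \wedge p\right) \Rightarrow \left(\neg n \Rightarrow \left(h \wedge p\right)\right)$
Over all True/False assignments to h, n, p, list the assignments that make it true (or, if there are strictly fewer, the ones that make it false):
is false only for:
  h=False, n=False, p=False;
  h=False, n=False, p=True;
  h=True, n=False, p=False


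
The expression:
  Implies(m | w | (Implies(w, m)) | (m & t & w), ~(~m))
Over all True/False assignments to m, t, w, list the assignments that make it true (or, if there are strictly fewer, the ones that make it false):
is true only for:
  m=True, t=False, w=False;
  m=True, t=False, w=True;
  m=True, t=True, w=False;
  m=True, t=True, w=True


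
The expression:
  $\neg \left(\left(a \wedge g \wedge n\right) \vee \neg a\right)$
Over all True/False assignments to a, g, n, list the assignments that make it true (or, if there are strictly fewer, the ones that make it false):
is true only for:
  a=True, g=False, n=False;
  a=True, g=False, n=True;
  a=True, g=True, n=False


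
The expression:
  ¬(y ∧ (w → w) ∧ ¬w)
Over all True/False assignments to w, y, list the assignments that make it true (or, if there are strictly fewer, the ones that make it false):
is false only for:
  w=False, y=True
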